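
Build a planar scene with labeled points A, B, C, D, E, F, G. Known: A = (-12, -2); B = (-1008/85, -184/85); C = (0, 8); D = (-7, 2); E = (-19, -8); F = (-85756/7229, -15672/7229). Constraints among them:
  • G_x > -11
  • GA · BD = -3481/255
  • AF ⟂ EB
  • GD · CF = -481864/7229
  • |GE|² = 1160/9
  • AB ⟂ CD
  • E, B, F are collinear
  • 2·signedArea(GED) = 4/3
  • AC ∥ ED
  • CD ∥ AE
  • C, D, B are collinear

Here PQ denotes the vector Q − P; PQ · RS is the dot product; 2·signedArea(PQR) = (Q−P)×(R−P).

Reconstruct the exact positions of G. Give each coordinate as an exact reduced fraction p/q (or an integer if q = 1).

1. G_x = -31/3  [GA · BD = -3481/255 ∩ GD · CF = -481864/7229]
2. G_y = -2/3  [GA · BD = -3481/255 ∩ GD · CF = -481864/7229]
   → G = (-31/3, -2/3)

G = (-31/3, -2/3)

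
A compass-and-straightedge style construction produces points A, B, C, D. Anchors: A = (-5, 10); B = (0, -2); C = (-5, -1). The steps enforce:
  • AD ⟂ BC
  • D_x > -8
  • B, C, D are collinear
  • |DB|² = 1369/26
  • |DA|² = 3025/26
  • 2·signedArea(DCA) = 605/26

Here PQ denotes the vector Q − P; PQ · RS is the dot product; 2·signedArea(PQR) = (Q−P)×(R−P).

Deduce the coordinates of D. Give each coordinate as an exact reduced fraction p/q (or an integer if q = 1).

D = (-185/26, -15/26)

1. D_x = -185/26  [B, C, D are collinear ∩ AD ⟂ BC]
2. D_y = -15/26  [B, C, D are collinear ∩ AD ⟂ BC]
   → D = (-185/26, -15/26)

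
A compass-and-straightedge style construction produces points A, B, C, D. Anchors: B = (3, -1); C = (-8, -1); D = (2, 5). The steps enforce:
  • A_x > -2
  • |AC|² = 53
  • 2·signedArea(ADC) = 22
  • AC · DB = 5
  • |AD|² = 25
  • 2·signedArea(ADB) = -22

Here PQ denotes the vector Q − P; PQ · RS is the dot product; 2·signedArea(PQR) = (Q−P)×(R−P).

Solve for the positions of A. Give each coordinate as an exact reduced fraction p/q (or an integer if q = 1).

1. A_x = -1  [2·signedArea(ADC) = 22 ∩ AC · DB = 5]
2. A_y = 1  [2·signedArea(ADC) = 22 ∩ AC · DB = 5]
   → A = (-1, 1)

A = (-1, 1)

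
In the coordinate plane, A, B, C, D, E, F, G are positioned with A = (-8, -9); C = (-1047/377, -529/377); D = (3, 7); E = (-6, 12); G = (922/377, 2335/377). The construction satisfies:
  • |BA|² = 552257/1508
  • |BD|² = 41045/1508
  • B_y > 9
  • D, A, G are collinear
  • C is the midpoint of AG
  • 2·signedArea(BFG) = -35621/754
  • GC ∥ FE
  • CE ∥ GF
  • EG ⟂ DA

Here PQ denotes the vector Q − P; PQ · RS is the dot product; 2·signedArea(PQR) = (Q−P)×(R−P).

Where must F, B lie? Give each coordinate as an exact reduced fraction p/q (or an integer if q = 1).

1. F_x = -293/377  [GC ∥ FE ∩ CE ∥ GF]
2. F_y = 7388/377  [GC ∥ FE ∩ CE ∥ GF]
   → F = (-293/377, 7388/377)
3. B_x = -670/377  [line 5053/377·x + 1215/377·y + -4145/754 = 0 ∩ |BA|² = 552257/1508]
4. B_y = 6859/754  [line 5053/377·x + 1215/377·y + -4145/754 = 0 ∩ |BA|² = 552257/1508]
   → B = (-670/377, 6859/754)

B = (-670/377, 6859/754)
F = (-293/377, 7388/377)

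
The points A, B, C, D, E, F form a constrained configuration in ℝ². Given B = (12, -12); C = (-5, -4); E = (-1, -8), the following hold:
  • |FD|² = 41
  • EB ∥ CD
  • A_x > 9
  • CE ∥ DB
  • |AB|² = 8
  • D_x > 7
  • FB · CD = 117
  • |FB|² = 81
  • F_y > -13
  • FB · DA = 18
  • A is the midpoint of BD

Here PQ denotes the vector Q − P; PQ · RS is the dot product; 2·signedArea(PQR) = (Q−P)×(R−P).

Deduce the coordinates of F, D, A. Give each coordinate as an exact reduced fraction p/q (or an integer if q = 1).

1. D_x = 8  [CE ∥ DB ∩ EB ∥ CD]
2. D_y = -8  [CE ∥ DB ∩ EB ∥ CD]
   → D = (8, -8)
3. A_x = 10  [A is the midpoint of BD]
4. A_y = -10  [A is the midpoint of BD]
   → A = (10, -10)
5. F_x = 3  [FB · CD = 117 ∩ FB · DA = 18]
6. F_y = -12  [FB · CD = 117 ∩ FB · DA = 18]
   → F = (3, -12)

A = (10, -10)
D = (8, -8)
F = (3, -12)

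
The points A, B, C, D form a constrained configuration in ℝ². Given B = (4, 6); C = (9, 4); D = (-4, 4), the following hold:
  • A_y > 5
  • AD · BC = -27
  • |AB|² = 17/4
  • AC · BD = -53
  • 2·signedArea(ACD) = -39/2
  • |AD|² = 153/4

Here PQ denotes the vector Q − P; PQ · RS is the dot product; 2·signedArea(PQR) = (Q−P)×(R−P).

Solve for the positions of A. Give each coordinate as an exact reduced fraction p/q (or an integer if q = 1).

1. A_x = 2  [AD · BC = -27 ∩ AC · BD = -53]
2. A_y = 11/2  [AD · BC = -27 ∩ AC · BD = -53]
   → A = (2, 11/2)

A = (2, 11/2)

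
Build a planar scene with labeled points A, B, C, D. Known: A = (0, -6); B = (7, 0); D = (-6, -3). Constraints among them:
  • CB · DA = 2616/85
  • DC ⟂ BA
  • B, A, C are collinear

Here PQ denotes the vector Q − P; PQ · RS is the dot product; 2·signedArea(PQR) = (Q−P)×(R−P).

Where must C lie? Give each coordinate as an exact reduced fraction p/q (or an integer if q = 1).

C = (-168/85, -654/85)

1. C_x = -168/85  [B, A, C are collinear ∩ DC ⟂ BA]
2. C_y = -654/85  [B, A, C are collinear ∩ DC ⟂ BA]
   → C = (-168/85, -654/85)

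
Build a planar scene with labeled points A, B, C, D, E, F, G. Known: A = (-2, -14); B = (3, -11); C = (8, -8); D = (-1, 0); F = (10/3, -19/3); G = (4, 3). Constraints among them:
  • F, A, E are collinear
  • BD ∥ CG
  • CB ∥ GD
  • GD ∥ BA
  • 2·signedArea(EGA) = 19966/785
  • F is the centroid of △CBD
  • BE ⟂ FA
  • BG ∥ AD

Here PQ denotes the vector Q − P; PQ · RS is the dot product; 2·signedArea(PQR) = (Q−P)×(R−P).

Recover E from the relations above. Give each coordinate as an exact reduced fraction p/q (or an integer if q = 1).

E = (814/785, -7563/785)

1. E_x = 814/785  [F, A, E are collinear ∩ BE ⟂ FA]
2. E_y = -7563/785  [F, A, E are collinear ∩ BE ⟂ FA]
   → E = (814/785, -7563/785)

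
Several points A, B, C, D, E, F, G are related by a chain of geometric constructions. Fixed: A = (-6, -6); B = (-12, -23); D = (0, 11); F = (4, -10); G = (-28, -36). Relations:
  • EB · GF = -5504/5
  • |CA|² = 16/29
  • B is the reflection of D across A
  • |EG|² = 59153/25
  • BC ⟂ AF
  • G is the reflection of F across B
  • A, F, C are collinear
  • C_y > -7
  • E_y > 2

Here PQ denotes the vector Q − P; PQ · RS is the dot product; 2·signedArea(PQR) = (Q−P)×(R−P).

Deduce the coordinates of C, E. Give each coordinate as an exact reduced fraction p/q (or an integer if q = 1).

1. C_x = -154/29  [A, F, C are collinear ∩ BC ⟂ AF]
2. C_y = -182/29  [A, F, C are collinear ∩ BC ⟂ AF]
   → C = (-154/29, -182/29)
3. E_x = 8/5  [line -32·x + -26·y + 594/5 = 0 ∩ |EG|² = 59153/25]
4. E_y = 13/5  [line -32·x + -26·y + 594/5 = 0 ∩ |EG|² = 59153/25]
   → E = (8/5, 13/5)

C = (-154/29, -182/29)
E = (8/5, 13/5)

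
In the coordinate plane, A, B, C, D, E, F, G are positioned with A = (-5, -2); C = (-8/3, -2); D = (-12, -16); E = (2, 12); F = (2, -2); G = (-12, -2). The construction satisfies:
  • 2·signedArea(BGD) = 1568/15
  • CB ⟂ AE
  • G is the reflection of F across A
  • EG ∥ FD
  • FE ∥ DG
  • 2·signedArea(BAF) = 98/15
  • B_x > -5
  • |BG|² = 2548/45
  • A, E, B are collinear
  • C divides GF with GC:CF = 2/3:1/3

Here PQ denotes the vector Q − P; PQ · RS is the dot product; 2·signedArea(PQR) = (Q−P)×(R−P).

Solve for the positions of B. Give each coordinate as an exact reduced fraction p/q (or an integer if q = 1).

B = (-68/15, -16/15)

1. B_x = -68/15  [A, E, B are collinear ∩ CB ⟂ AE]
2. B_y = -16/15  [A, E, B are collinear ∩ CB ⟂ AE]
   → B = (-68/15, -16/15)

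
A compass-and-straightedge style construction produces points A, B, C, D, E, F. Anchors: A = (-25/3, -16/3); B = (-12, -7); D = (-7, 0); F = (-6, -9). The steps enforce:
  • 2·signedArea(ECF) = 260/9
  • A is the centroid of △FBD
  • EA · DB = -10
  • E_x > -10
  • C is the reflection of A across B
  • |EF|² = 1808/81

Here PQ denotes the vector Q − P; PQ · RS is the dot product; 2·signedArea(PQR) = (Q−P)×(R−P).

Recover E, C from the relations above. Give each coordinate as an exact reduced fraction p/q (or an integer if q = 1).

1. C_x = -47/3  [C is the reflection of A across B]
2. C_y = -26/3  [C is the reflection of A across B]
   → C = (-47/3, -26/3)
3. E_x = -86/9  [2·signedArea(ECF) = 260/9 ∩ EA · DB = -10]
4. E_y = -53/9  [2·signedArea(ECF) = 260/9 ∩ EA · DB = -10]
   → E = (-86/9, -53/9)

C = (-47/3, -26/3)
E = (-86/9, -53/9)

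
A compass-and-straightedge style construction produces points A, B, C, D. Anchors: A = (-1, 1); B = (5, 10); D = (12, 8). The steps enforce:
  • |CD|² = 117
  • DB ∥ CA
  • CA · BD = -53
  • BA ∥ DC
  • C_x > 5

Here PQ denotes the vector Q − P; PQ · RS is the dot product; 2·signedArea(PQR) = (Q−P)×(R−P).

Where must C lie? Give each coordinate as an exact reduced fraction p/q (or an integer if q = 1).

1. C_x = 6  [DB ∥ CA ∩ BA ∥ DC]
2. C_y = -1  [DB ∥ CA ∩ BA ∥ DC]
   → C = (6, -1)

C = (6, -1)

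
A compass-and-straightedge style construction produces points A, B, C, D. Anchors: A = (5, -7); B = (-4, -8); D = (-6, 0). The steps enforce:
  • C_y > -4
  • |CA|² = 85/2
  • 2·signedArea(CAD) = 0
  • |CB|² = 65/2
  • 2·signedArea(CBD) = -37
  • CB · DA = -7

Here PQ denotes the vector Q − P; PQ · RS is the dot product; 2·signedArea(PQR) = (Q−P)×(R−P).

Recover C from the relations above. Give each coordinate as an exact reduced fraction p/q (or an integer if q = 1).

C = (-1/2, -7/2)

1. C_x = -1/2  [2·signedArea(CAD) = 0 ∩ CB · DA = -7]
2. C_y = -7/2  [2·signedArea(CAD) = 0 ∩ CB · DA = -7]
   → C = (-1/2, -7/2)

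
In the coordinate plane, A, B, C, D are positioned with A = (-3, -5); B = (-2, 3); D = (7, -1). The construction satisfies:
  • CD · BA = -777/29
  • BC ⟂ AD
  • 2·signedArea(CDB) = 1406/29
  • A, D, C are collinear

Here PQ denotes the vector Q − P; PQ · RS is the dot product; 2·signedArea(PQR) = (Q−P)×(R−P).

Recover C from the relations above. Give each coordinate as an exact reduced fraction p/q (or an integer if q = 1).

C = (18/29, -103/29)

1. C_x = 18/29  [A, D, C are collinear ∩ BC ⟂ AD]
2. C_y = -103/29  [A, D, C are collinear ∩ BC ⟂ AD]
   → C = (18/29, -103/29)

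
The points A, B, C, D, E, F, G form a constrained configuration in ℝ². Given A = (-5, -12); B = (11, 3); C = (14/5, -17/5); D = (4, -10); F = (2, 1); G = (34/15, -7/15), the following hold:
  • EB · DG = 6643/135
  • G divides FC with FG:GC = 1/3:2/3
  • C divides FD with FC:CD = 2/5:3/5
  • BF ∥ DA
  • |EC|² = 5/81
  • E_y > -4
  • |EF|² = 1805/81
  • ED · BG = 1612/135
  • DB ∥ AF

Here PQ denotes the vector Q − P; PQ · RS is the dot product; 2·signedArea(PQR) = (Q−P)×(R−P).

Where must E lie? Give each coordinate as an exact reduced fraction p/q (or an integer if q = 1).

E = (128/45, -164/45)

1. E_x = 128/45  [ED · BG = 1612/135 ∩ EB · DG = 6643/135]
2. E_y = -164/45  [ED · BG = 1612/135 ∩ EB · DG = 6643/135]
   → E = (128/45, -164/45)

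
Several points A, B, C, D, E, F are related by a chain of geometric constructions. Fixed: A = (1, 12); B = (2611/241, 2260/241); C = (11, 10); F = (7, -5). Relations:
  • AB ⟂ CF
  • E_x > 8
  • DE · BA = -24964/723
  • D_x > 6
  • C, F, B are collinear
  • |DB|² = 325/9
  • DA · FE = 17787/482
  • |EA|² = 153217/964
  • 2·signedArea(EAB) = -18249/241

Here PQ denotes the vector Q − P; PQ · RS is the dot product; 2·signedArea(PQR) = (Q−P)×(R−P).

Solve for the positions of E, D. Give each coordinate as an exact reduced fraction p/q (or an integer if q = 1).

D = (1513/241, 3947/723)
E = (2149/241, 1055/482)

1. E_x = 2149/241  [line 632/241·x + 2370/241·y + -10823/241 = 0 ∩ |EA|² = 153217/964]
2. E_y = 1055/482  [line 632/241·x + 2370/241·y + -10823/241 = 0 ∩ |EA|² = 153217/964]
   → E = (2149/241, 1055/482)
3. D_x = 1513/241  [DE · BA = -24964/723 ∩ DA · FE = 17787/482]
4. D_y = 3947/723  [DE · BA = -24964/723 ∩ DA · FE = 17787/482]
   → D = (1513/241, 3947/723)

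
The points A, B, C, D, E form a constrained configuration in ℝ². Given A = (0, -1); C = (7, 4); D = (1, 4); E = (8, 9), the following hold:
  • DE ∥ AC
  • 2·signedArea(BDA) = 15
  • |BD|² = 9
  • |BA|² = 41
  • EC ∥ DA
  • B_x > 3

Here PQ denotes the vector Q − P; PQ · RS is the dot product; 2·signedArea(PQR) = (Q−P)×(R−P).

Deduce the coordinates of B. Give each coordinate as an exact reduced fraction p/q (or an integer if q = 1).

1. B_x = 4  [line 5·x + -1·y + -16 = 0 ∩ |BA|² = 41]
2. B_y = 4  [line 5·x + -1·y + -16 = 0 ∩ |BA|² = 41]
   → B = (4, 4)

B = (4, 4)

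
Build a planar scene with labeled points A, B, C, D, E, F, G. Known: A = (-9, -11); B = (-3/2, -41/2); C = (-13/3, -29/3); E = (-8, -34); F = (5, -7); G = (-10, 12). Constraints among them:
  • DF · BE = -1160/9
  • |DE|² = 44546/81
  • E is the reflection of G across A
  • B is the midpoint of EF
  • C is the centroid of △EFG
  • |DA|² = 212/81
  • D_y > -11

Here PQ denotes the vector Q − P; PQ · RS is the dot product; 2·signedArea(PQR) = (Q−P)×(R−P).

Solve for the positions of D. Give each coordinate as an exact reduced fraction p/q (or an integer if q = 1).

D = (-67/9, -95/9)

1. D_x = -67/9  [line 13/2·x + 27/2·y + 1718/9 = 0 ∩ |DE|² = 44546/81]
2. D_y = -95/9  [line 13/2·x + 27/2·y + 1718/9 = 0 ∩ |DE|² = 44546/81]
   → D = (-67/9, -95/9)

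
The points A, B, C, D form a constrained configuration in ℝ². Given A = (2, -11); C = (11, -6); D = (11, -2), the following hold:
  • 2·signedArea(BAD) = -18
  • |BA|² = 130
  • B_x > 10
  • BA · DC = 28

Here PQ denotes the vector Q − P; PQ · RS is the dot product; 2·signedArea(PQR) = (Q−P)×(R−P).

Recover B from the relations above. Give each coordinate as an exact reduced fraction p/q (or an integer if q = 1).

1. B_x = 11  [2·signedArea(BAD) = -18 ∩ BA · DC = 28]
2. B_y = -4  [2·signedArea(BAD) = -18 ∩ BA · DC = 28]
   → B = (11, -4)

B = (11, -4)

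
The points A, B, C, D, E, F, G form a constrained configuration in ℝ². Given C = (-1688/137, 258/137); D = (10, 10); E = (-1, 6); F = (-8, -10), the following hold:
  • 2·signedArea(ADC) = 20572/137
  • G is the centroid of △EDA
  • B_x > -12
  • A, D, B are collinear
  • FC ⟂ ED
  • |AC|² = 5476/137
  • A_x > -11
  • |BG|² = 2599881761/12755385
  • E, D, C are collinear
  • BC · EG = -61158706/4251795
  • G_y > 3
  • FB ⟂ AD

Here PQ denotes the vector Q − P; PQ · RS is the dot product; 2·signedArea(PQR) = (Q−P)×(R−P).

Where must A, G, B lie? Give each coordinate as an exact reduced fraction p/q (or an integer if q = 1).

1. A_x = -1392/137  [line 1112/137·x + -3058/137·y + -1112/137 = 0 ∩ |AC|² = 5476/137]
2. A_y = -556/137  [line 1112/137·x + -3058/137·y + -1112/137 = 0 ∩ |AC|² = 5476/137]
   → A = (-1392/137, -556/137)
3. G_x = -53/137  [G is the centroid of △EDA]
4. G_y = 1636/411  [G is the centroid of △EDA]
   → G = (-53/137, 1636/411)
5. B_x = -16290829/1417265  [A, D, B are collinear ∩ FB ⟂ AD]
6. B_y = -7070167/1417265  [A, D, B are collinear ∩ FB ⟂ AD]
   → B = (-16290829/1417265, -7070167/1417265)

A = (-1392/137, -556/137)
B = (-16290829/1417265, -7070167/1417265)
G = (-53/137, 1636/411)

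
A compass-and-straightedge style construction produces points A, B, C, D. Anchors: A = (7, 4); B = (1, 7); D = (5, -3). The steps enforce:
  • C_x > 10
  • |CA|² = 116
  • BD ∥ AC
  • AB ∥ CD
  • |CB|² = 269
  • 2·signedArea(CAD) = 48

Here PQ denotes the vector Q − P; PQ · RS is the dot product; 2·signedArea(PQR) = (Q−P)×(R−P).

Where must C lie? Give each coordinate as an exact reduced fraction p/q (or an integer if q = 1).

1. C_x = 11  [AB ∥ CD ∩ BD ∥ AC]
2. C_y = -6  [AB ∥ CD ∩ BD ∥ AC]
   → C = (11, -6)

C = (11, -6)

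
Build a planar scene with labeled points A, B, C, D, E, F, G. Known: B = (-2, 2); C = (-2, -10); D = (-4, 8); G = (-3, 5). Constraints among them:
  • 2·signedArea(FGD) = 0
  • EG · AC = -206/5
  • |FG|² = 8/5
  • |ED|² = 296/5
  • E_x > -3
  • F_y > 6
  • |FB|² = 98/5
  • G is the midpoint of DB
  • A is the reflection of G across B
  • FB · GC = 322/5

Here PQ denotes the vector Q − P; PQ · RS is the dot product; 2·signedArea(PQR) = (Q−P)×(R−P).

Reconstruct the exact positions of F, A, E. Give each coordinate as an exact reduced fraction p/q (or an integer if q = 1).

1. F_x = -17/5  [2·signedArea(FGD) = 0 ∩ FB · GC = 322/5]
2. F_y = 31/5  [2·signedArea(FGD) = 0 ∩ FB · GC = 322/5]
   → F = (-17/5, 31/5)
3. A_x = -1  [A is the reflection of G across B]
4. A_y = -1  [A is the reflection of G across B]
   → A = (-1, -1)
5. E_x = -14/5  [line 1·x + 9·y + -4/5 = 0 ∩ |ED|² = 296/5]
6. E_y = 2/5  [line 1·x + 9·y + -4/5 = 0 ∩ |ED|² = 296/5]
   → E = (-14/5, 2/5)

A = (-1, -1)
E = (-14/5, 2/5)
F = (-17/5, 31/5)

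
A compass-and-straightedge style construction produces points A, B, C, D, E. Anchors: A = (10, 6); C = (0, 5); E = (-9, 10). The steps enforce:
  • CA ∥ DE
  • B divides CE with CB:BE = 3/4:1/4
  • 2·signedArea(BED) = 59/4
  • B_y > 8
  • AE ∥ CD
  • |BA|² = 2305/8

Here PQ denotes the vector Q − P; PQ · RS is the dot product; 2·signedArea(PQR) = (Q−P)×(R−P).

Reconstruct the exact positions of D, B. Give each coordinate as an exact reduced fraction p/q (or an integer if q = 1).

B = (-27/4, 35/4)
D = (-19, 9)

1. D_x = -19  [CA ∥ DE ∩ AE ∥ CD]
2. D_y = 9  [CA ∥ DE ∩ AE ∥ CD]
   → D = (-19, 9)
3. B_x = -27/4  [B divides CE with CB:BE = 3/4:1/4]
4. B_y = 35/4  [B divides CE with CB:BE = 3/4:1/4]
   → B = (-27/4, 35/4)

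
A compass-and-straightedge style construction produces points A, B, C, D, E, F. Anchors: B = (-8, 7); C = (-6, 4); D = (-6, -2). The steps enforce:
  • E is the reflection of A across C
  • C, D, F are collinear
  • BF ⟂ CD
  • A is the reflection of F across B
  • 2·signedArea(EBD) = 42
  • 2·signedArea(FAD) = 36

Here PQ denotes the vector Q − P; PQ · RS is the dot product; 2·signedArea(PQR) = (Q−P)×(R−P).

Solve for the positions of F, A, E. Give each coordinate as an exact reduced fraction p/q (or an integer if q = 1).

A = (-10, 7)
E = (-2, 1)
F = (-6, 7)

1. F_x = -6  [C, D, F are collinear ∩ BF ⟂ CD]
2. F_y = 7  [C, D, F are collinear ∩ BF ⟂ CD]
   → F = (-6, 7)
3. A_x = -10  [A is the reflection of F across B]
4. A_y = 7  [A is the reflection of F across B]
   → A = (-10, 7)
5. E_x = -2  [E is the reflection of A across C]
6. E_y = 1  [E is the reflection of A across C]
   → E = (-2, 1)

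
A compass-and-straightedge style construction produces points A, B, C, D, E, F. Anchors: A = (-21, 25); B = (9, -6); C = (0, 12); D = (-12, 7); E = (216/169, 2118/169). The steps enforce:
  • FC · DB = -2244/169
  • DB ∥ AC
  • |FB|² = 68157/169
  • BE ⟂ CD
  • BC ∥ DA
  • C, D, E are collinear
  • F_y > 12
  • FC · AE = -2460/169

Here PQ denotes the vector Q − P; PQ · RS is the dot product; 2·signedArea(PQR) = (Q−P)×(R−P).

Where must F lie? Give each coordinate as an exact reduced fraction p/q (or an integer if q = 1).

1. F_x = 144/169  [FC · DB = -2244/169 ∩ FC · AE = -2460/169]
2. F_y = 2088/169  [FC · DB = -2244/169 ∩ FC · AE = -2460/169]
   → F = (144/169, 2088/169)

F = (144/169, 2088/169)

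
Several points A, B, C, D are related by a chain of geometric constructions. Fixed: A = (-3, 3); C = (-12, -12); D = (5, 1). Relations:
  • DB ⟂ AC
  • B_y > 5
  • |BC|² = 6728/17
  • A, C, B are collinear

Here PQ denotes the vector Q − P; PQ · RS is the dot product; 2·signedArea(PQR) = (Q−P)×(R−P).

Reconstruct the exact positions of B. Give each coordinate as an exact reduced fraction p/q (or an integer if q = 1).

B = (-30/17, 86/17)

1. B_x = -30/17  [A, C, B are collinear ∩ DB ⟂ AC]
2. B_y = 86/17  [A, C, B are collinear ∩ DB ⟂ AC]
   → B = (-30/17, 86/17)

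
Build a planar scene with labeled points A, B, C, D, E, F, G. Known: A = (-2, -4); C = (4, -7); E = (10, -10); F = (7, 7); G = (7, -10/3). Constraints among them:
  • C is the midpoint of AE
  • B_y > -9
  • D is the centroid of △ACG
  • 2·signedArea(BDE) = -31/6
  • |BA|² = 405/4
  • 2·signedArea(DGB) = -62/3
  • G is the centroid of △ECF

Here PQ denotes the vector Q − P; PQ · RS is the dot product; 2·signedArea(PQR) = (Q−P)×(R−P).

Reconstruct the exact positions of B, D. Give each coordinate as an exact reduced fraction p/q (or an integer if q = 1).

B = (7, -17/2)
D = (3, -43/9)

1. D_x = 3  [D is the centroid of △ACG]
2. D_y = -43/9  [D is the centroid of △ACG]
   → D = (3, -43/9)
3. B_x = 7  [2·signedArea(BDE) = -31/6 ∩ 2·signedArea(DGB) = -62/3]
4. B_y = -17/2  [2·signedArea(BDE) = -31/6 ∩ 2·signedArea(DGB) = -62/3]
   → B = (7, -17/2)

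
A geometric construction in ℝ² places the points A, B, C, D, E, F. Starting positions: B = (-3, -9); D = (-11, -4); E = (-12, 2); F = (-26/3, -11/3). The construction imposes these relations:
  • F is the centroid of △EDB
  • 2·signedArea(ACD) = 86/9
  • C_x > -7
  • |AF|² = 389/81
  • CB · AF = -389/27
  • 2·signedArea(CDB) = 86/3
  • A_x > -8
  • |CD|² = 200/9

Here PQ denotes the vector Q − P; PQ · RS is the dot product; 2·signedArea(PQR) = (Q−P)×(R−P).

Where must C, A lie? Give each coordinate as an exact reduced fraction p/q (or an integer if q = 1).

A = (-68/9, -50/9)
C = (-19/3, -10/3)

1. C_x = -19/3  [line 5·x + 8·y + 175/3 = 0 ∩ |CD|² = 200/9]
2. C_y = -10/3  [line 5·x + 8·y + 175/3 = 0 ∩ |CD|² = 200/9]
   → C = (-19/3, -10/3)
3. A_x = -68/9  [CB · AF = -389/27 ∩ 2·signedArea(ACD) = 86/9]
4. A_y = -50/9  [CB · AF = -389/27 ∩ 2·signedArea(ACD) = 86/9]
   → A = (-68/9, -50/9)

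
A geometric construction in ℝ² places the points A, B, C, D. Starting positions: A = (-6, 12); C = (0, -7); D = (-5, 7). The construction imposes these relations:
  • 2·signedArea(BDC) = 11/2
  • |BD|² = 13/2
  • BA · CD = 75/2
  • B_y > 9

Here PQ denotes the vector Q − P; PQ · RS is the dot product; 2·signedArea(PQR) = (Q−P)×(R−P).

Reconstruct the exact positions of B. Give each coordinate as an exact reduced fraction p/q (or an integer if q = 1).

1. B_x = -11/2  [BA · CD = 75/2 ∩ 2·signedArea(BDC) = 11/2]
2. B_y = 19/2  [BA · CD = 75/2 ∩ 2·signedArea(BDC) = 11/2]
   → B = (-11/2, 19/2)

B = (-11/2, 19/2)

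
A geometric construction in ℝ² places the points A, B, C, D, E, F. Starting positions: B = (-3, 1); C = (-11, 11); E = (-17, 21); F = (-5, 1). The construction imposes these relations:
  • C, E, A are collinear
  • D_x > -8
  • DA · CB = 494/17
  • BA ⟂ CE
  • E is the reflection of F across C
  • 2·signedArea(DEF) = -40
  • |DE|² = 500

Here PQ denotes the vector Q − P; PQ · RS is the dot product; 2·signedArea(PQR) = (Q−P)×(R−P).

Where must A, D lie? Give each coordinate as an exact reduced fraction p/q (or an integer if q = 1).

1. A_x = -76/17  [C, E, A are collinear ∩ BA ⟂ CE]
2. A_y = 2/17  [C, E, A are collinear ∩ BA ⟂ CE]
   → A = (-76/17, 2/17)
3. D_x = -7  [2·signedArea(DEF) = -40 ∩ DA · CB = 494/17]
4. D_y = 1  [2·signedArea(DEF) = -40 ∩ DA · CB = 494/17]
   → D = (-7, 1)

A = (-76/17, 2/17)
D = (-7, 1)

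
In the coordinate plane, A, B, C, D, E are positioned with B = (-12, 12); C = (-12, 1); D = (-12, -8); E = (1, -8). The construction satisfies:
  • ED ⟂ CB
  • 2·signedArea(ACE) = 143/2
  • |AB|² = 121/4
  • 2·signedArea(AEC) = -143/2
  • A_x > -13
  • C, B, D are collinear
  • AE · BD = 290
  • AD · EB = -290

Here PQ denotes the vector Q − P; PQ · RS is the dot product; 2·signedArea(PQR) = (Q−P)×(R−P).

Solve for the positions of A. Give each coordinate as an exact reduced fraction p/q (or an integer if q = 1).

1. A_x = -12  [2·signedArea(AEC) = -143/2 ∩ AE · BD = 290]
2. A_y = 13/2  [2·signedArea(AEC) = -143/2 ∩ AE · BD = 290]
   → A = (-12, 13/2)

A = (-12, 13/2)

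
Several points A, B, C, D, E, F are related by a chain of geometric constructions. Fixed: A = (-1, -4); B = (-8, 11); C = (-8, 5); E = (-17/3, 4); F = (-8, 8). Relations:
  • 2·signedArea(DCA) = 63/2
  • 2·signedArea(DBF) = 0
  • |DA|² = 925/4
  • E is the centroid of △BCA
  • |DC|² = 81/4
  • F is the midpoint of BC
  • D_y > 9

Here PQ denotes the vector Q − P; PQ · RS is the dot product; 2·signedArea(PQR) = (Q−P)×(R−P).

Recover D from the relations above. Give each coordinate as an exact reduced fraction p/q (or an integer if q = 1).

1. D_x = -8  [2·signedArea(DBF) = 0 ∩ 2·signedArea(DCA) = 63/2]
2. D_y = 19/2  [2·signedArea(DBF) = 0 ∩ 2·signedArea(DCA) = 63/2]
   → D = (-8, 19/2)

D = (-8, 19/2)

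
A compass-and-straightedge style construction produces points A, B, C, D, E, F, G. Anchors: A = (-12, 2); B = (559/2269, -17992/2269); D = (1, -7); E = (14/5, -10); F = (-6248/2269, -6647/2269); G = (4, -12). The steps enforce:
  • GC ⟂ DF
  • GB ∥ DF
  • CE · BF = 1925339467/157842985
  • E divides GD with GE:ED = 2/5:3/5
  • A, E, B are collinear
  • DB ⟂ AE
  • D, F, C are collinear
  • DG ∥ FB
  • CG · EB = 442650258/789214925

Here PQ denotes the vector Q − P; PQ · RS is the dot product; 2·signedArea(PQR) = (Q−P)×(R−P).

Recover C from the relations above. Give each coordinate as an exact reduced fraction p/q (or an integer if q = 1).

C = (768775912/157842985, -1767408411/157842985)

1. C_x = 768775912/157842985  [D, F, C are collinear ∩ GC ⟂ DF]
2. C_y = -1767408411/157842985  [D, F, C are collinear ∩ GC ⟂ DF]
   → C = (768775912/157842985, -1767408411/157842985)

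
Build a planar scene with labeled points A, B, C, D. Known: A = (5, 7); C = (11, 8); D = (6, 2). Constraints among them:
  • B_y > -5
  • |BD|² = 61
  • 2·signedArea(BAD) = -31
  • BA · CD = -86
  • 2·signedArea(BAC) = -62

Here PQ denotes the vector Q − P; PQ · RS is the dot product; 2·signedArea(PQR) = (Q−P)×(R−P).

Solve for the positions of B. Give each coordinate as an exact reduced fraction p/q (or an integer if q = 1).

B = (1, -4)

1. B_x = 1  [2·signedArea(BAD) = -31 ∩ 2·signedArea(BAC) = -62]
2. B_y = -4  [2·signedArea(BAD) = -31 ∩ 2·signedArea(BAC) = -62]
   → B = (1, -4)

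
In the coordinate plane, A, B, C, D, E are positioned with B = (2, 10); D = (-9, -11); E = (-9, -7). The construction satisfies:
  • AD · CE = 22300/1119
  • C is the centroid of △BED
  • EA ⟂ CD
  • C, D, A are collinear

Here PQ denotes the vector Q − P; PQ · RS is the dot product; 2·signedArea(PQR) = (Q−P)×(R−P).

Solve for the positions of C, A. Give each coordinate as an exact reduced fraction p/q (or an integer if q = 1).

A = (-2807/373, -2853/373)
C = (-16/3, -8/3)

1. C_x = -16/3  [C is the centroid of △BED]
2. C_y = -8/3  [C is the centroid of △BED]
   → C = (-16/3, -8/3)
3. A_x = -2807/373  [C, D, A are collinear ∩ EA ⟂ CD]
4. A_y = -2853/373  [C, D, A are collinear ∩ EA ⟂ CD]
   → A = (-2807/373, -2853/373)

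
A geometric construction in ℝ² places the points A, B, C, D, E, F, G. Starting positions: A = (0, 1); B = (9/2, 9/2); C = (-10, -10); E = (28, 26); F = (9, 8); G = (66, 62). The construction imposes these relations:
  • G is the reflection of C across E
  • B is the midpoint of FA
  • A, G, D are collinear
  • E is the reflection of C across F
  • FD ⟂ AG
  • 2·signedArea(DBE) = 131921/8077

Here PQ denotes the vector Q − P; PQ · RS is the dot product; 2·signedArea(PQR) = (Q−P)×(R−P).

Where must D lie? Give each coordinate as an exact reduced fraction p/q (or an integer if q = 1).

D = (67386/8077, 70358/8077)

1. D_x = 67386/8077  [A, G, D are collinear ∩ FD ⟂ AG]
2. D_y = 70358/8077  [A, G, D are collinear ∩ FD ⟂ AG]
   → D = (67386/8077, 70358/8077)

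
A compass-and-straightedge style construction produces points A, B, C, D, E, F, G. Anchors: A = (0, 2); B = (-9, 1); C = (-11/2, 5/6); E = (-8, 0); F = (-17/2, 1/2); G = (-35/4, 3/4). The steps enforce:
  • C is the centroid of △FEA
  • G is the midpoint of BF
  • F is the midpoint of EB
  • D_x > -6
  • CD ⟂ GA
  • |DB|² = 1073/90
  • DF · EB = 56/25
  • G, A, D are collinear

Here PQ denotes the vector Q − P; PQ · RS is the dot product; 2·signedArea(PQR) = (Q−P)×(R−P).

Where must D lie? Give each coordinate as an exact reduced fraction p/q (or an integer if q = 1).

D = (-833/150, 181/150)

1. D_x = -833/150  [G, A, D are collinear ∩ CD ⟂ GA]
2. D_y = 181/150  [G, A, D are collinear ∩ CD ⟂ GA]
   → D = (-833/150, 181/150)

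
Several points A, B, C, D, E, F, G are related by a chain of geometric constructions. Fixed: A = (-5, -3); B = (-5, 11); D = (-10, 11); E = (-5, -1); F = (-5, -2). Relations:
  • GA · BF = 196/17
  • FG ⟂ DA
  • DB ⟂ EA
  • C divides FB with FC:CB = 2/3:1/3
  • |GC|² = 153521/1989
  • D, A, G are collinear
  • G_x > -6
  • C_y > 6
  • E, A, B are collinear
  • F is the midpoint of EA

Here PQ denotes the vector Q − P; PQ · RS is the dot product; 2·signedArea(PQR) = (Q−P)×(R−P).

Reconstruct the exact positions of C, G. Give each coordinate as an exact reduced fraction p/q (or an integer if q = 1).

1. C_x = -5  [C divides FB with FC:CB = 2/3:1/3]
2. C_y = 20/3  [C divides FB with FC:CB = 2/3:1/3]
   → C = (-5, 20/3)
3. G_x = -1175/221  [D, A, G are collinear ∩ FG ⟂ DA]
4. G_y = -467/221  [D, A, G are collinear ∩ FG ⟂ DA]
   → G = (-1175/221, -467/221)

C = (-5, 20/3)
G = (-1175/221, -467/221)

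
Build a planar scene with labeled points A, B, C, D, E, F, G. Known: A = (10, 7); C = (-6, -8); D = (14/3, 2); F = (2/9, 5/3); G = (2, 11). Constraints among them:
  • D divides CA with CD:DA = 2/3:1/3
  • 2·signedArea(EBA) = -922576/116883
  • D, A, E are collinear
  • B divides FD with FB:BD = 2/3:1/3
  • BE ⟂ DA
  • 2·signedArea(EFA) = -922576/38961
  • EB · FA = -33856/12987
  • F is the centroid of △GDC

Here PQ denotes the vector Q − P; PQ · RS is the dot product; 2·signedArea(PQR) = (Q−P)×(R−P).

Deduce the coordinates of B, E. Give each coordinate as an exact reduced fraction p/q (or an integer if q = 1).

1. B_x = 86/27  [B divides FD with FB:BD = 2/3:1/3]
2. B_y = 17/9  [B divides FD with FB:BD = 2/3:1/3]
   → B = (86/27, 17/9)
3. E_x = 49646/12987  [D, A, E are collinear ∩ BE ⟂ DA]
4. E_y = 5233/4329  [D, A, E are collinear ∩ BE ⟂ DA]
   → E = (49646/12987, 5233/4329)

B = (86/27, 17/9)
E = (49646/12987, 5233/4329)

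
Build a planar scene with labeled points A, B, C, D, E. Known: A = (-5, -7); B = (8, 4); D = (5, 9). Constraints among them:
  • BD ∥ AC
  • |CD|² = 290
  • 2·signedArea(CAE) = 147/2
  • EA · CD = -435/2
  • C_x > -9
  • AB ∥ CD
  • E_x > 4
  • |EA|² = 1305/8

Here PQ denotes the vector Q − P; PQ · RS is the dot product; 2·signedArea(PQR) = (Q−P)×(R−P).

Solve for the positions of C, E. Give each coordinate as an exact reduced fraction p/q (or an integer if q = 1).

1. C_x = -8  [AB ∥ CD ∩ BD ∥ AC]
2. C_y = -2  [AB ∥ CD ∩ BD ∥ AC]
   → C = (-8, -2)
3. E_x = 19/4  [EA · CD = -435/2 ∩ 2·signedArea(CAE) = 147/2]
4. E_y = 5/4  [EA · CD = -435/2 ∩ 2·signedArea(CAE) = 147/2]
   → E = (19/4, 5/4)

C = (-8, -2)
E = (19/4, 5/4)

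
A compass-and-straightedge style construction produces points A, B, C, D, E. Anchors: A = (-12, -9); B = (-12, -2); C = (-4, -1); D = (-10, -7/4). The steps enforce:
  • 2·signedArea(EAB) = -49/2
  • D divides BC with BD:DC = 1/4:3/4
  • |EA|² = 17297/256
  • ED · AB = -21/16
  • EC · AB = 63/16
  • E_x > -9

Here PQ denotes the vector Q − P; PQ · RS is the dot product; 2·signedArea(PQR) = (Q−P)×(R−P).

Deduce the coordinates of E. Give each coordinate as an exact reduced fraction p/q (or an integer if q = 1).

1. E_x = -17/2  [ED · AB = -21/16 ∩ 2·signedArea(EAB) = -49/2]
2. E_y = -25/16  [ED · AB = -21/16 ∩ 2·signedArea(EAB) = -49/2]
   → E = (-17/2, -25/16)

E = (-17/2, -25/16)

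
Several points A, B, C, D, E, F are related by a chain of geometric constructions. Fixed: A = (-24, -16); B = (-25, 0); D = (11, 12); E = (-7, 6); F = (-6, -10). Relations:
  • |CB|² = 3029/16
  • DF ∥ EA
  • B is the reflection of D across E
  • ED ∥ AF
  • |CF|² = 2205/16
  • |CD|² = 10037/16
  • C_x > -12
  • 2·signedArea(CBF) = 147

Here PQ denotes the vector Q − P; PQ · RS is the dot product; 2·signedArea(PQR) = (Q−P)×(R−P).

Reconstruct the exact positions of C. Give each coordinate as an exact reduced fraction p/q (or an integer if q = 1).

1. C_x = -45/4  [line 10·x + 19·y + 103 = 0 ∩ |CB|² = 3029/16]
2. C_y = 1/2  [line 10·x + 19·y + 103 = 0 ∩ |CB|² = 3029/16]
   → C = (-45/4, 1/2)

C = (-45/4, 1/2)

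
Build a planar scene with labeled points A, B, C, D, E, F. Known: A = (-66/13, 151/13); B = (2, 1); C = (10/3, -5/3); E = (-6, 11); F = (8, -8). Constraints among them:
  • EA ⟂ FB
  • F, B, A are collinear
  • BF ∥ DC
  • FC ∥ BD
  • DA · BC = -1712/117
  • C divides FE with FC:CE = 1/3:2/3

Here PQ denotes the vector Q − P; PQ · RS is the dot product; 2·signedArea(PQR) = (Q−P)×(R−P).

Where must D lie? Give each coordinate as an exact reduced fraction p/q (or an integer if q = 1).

1. D_x = -8/3  [BF ∥ DC ∩ FC ∥ BD]
2. D_y = 22/3  [BF ∥ DC ∩ FC ∥ BD]
   → D = (-8/3, 22/3)

D = (-8/3, 22/3)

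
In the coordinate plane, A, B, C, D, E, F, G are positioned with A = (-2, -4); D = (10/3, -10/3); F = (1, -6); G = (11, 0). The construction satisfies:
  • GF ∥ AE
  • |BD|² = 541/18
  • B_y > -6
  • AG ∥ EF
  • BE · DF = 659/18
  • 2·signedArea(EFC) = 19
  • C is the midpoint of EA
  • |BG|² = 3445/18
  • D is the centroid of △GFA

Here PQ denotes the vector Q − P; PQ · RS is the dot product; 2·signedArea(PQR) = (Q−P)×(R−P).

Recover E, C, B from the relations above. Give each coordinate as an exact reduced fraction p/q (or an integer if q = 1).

B = (-11/6, -31/6)
C = (-7, -7)
E = (-12, -10)

1. E_x = -12  [AG ∥ EF ∩ GF ∥ AE]
2. E_y = -10  [AG ∥ EF ∩ GF ∥ AE]
   → E = (-12, -10)
3. C_x = -7  [C is the midpoint of EA]
4. C_y = -7  [C is the midpoint of EA]
   → C = (-7, -7)
5. B_x = -11/6  [line 7/3·x + 8/3·y + 325/18 = 0 ∩ |BG|² = 3445/18]
6. B_y = -31/6  [line 7/3·x + 8/3·y + 325/18 = 0 ∩ |BG|² = 3445/18]
   → B = (-11/6, -31/6)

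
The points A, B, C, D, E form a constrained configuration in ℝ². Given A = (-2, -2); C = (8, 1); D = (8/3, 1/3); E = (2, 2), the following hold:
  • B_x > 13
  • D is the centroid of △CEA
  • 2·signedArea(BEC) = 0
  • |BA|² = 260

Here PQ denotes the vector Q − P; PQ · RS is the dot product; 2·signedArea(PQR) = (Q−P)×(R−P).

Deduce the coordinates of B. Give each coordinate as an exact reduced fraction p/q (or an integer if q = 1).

1. B_x = 14  [line 1·x + 6·y + -14 = 0 ∩ |BA|² = 260]
2. B_y = 0  [line 1·x + 6·y + -14 = 0 ∩ |BA|² = 260]
   → B = (14, 0)

B = (14, 0)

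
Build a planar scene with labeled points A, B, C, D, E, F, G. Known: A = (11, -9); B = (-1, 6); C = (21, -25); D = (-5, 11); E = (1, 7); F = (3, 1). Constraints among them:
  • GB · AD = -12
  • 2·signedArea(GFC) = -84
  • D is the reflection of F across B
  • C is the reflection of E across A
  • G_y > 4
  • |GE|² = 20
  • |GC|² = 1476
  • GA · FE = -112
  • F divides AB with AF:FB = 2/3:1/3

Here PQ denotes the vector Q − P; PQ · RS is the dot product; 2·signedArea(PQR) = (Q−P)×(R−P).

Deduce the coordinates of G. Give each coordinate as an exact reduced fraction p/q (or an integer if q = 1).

1. G_x = -3  [GB · AD = -12 ∩ GA · FE = -112]
2. G_y = 5  [GB · AD = -12 ∩ GA · FE = -112]
   → G = (-3, 5)

G = (-3, 5)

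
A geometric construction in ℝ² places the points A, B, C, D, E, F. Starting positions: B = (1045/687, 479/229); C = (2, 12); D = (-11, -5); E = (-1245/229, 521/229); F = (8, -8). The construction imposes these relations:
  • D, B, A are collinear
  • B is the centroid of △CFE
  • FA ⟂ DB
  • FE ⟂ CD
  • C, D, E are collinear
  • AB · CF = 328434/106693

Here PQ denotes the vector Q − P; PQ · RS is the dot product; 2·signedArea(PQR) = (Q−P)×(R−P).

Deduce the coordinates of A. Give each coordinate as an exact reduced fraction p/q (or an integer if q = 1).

1. A_x = 51282044/24432697  [D, B, A are collinear ∩ FA ⟂ DB]
2. A_y = 59101711/24432697  [D, B, A are collinear ∩ FA ⟂ DB]
   → A = (51282044/24432697, 59101711/24432697)

A = (51282044/24432697, 59101711/24432697)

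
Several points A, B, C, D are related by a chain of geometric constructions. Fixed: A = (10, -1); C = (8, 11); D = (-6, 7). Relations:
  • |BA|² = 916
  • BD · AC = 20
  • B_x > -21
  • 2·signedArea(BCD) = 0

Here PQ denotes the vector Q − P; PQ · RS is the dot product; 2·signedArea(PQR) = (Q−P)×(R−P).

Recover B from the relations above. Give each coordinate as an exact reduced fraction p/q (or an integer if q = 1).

1. B_x = -20  [2·signedArea(BCD) = 0 ∩ BD · AC = 20]
2. B_y = 3  [2·signedArea(BCD) = 0 ∩ BD · AC = 20]
   → B = (-20, 3)

B = (-20, 3)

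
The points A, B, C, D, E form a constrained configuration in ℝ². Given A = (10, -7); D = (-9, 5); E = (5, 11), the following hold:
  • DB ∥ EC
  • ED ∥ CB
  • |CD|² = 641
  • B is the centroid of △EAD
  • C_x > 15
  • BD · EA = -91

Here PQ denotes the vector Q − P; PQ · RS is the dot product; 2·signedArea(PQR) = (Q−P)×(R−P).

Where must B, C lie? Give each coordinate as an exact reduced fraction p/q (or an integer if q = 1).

B = (2, 3)
C = (16, 9)

1. B_x = 2  [B is the centroid of △EAD]
2. B_y = 3  [B is the centroid of △EAD]
   → B = (2, 3)
3. C_x = 16  [ED ∥ CB ∩ DB ∥ EC]
4. C_y = 9  [ED ∥ CB ∩ DB ∥ EC]
   → C = (16, 9)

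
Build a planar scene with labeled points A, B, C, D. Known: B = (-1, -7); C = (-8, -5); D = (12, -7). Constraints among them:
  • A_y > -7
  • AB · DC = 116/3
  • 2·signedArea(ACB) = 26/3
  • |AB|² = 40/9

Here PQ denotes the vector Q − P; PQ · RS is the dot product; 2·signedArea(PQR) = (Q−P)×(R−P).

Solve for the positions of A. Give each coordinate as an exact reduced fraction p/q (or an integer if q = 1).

1. A_x = 1  [2·signedArea(ACB) = 26/3 ∩ AB · DC = 116/3]
2. A_y = -19/3  [2·signedArea(ACB) = 26/3 ∩ AB · DC = 116/3]
   → A = (1, -19/3)

A = (1, -19/3)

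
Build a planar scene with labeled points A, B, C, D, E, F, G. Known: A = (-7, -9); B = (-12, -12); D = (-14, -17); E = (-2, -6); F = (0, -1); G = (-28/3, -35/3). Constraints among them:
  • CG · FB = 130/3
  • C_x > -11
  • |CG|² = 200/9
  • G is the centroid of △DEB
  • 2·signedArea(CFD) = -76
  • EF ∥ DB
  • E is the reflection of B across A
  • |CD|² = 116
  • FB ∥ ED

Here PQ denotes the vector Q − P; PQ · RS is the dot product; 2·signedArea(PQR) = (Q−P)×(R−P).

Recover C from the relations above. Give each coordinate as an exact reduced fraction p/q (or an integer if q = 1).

1. C_x = -10  [2·signedArea(CFD) = -76 ∩ CG · FB = 130/3]
2. C_y = -7  [2·signedArea(CFD) = -76 ∩ CG · FB = 130/3]
   → C = (-10, -7)

C = (-10, -7)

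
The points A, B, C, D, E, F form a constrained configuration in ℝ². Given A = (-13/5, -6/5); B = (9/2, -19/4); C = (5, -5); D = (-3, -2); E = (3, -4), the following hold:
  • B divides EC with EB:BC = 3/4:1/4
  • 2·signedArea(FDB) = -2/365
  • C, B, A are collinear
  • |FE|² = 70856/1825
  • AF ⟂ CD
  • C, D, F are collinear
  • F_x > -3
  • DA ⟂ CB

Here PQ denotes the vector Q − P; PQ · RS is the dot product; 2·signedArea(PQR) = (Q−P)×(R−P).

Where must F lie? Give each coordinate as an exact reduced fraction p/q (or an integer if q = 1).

F = (-1063/365, -742/365)

1. F_x = -1063/365  [C, D, F are collinear ∩ AF ⟂ CD]
2. F_y = -742/365  [C, D, F are collinear ∩ AF ⟂ CD]
   → F = (-1063/365, -742/365)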